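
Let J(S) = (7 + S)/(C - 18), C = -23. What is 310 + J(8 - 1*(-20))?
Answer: 12675/41 ≈ 309.15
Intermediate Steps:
J(S) = -7/41 - S/41 (J(S) = (7 + S)/(-23 - 18) = (7 + S)/(-41) = (7 + S)*(-1/41) = -7/41 - S/41)
310 + J(8 - 1*(-20)) = 310 + (-7/41 - (8 - 1*(-20))/41) = 310 + (-7/41 - (8 + 20)/41) = 310 + (-7/41 - 1/41*28) = 310 + (-7/41 - 28/41) = 310 - 35/41 = 12675/41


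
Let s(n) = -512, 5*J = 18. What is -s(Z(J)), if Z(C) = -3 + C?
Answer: 512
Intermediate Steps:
J = 18/5 (J = (1/5)*18 = 18/5 ≈ 3.6000)
-s(Z(J)) = -1*(-512) = 512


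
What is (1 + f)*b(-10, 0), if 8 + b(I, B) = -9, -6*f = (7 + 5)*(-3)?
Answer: -119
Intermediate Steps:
f = 6 (f = -(7 + 5)*(-3)/6 = -2*(-3) = -1/6*(-36) = 6)
b(I, B) = -17 (b(I, B) = -8 - 9 = -17)
(1 + f)*b(-10, 0) = (1 + 6)*(-17) = 7*(-17) = -119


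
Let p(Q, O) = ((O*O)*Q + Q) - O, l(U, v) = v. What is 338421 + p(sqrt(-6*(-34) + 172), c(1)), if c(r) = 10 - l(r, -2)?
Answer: 338409 + 290*sqrt(94) ≈ 3.4122e+5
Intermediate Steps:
c(r) = 12 (c(r) = 10 - 1*(-2) = 10 + 2 = 12)
p(Q, O) = Q - O + Q*O**2 (p(Q, O) = (O**2*Q + Q) - O = (Q*O**2 + Q) - O = (Q + Q*O**2) - O = Q - O + Q*O**2)
338421 + p(sqrt(-6*(-34) + 172), c(1)) = 338421 + (sqrt(-6*(-34) + 172) - 1*12 + sqrt(-6*(-34) + 172)*12**2) = 338421 + (sqrt(204 + 172) - 12 + sqrt(204 + 172)*144) = 338421 + (sqrt(376) - 12 + sqrt(376)*144) = 338421 + (2*sqrt(94) - 12 + (2*sqrt(94))*144) = 338421 + (2*sqrt(94) - 12 + 288*sqrt(94)) = 338421 + (-12 + 290*sqrt(94)) = 338409 + 290*sqrt(94)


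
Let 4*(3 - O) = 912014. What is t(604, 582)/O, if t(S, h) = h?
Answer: -1164/456001 ≈ -0.0025526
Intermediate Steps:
O = -456001/2 (O = 3 - ¼*912014 = 3 - 456007/2 = -456001/2 ≈ -2.2800e+5)
t(604, 582)/O = 582/(-456001/2) = 582*(-2/456001) = -1164/456001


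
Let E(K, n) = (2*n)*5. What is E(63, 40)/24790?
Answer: 40/2479 ≈ 0.016136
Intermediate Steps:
E(K, n) = 10*n
E(63, 40)/24790 = (10*40)/24790 = 400*(1/24790) = 40/2479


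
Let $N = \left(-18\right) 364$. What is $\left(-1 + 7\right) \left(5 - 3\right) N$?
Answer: $-78624$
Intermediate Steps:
$N = -6552$
$\left(-1 + 7\right) \left(5 - 3\right) N = \left(-1 + 7\right) \left(5 - 3\right) \left(-6552\right) = 6 \cdot 2 \left(-6552\right) = 12 \left(-6552\right) = -78624$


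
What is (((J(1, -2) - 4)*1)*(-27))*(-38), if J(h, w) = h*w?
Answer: -6156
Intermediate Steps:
(((J(1, -2) - 4)*1)*(-27))*(-38) = (((1*(-2) - 4)*1)*(-27))*(-38) = (((-2 - 4)*1)*(-27))*(-38) = (-6*1*(-27))*(-38) = -6*(-27)*(-38) = 162*(-38) = -6156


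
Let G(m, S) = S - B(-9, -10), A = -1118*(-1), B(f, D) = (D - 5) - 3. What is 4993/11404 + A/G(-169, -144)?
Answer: -6060277/718452 ≈ -8.4352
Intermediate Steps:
B(f, D) = -8 + D (B(f, D) = (-5 + D) - 3 = -8 + D)
A = 1118
G(m, S) = 18 + S (G(m, S) = S - (-8 - 10) = S - 1*(-18) = S + 18 = 18 + S)
4993/11404 + A/G(-169, -144) = 4993/11404 + 1118/(18 - 144) = 4993*(1/11404) + 1118/(-126) = 4993/11404 + 1118*(-1/126) = 4993/11404 - 559/63 = -6060277/718452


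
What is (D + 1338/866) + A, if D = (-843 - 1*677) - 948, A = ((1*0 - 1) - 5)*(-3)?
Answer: -1060181/433 ≈ -2448.5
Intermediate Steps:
A = 18 (A = ((0 - 1) - 5)*(-3) = (-1 - 5)*(-3) = -6*(-3) = 18)
D = -2468 (D = (-843 - 677) - 948 = -1520 - 948 = -2468)
(D + 1338/866) + A = (-2468 + 1338/866) + 18 = (-2468 + 1338*(1/866)) + 18 = (-2468 + 669/433) + 18 = -1067975/433 + 18 = -1060181/433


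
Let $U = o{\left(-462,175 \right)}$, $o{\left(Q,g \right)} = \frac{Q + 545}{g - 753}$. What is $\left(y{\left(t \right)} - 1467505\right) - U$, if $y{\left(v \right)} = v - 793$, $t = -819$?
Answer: $- \frac{849149543}{578} \approx -1.4691 \cdot 10^{6}$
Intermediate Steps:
$y{\left(v \right)} = -793 + v$
$o{\left(Q,g \right)} = \frac{545 + Q}{-753 + g}$
$U = - \frac{83}{578}$ ($U = \frac{545 - 462}{-753 + 175} = \frac{1}{-578} \cdot 83 = \left(- \frac{1}{578}\right) 83 = - \frac{83}{578} \approx -0.1436$)
$\left(y{\left(t \right)} - 1467505\right) - U = \left(\left(-793 - 819\right) - 1467505\right) - - \frac{83}{578} = \left(-1612 - 1467505\right) + \frac{83}{578} = -1469117 + \frac{83}{578} = - \frac{849149543}{578}$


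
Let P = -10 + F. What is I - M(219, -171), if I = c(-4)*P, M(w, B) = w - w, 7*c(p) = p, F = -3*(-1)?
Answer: 4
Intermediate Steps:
F = 3
c(p) = p/7
M(w, B) = 0
P = -7 (P = -10 + 3 = -7)
I = 4 (I = ((⅐)*(-4))*(-7) = -4/7*(-7) = 4)
I - M(219, -171) = 4 - 1*0 = 4 + 0 = 4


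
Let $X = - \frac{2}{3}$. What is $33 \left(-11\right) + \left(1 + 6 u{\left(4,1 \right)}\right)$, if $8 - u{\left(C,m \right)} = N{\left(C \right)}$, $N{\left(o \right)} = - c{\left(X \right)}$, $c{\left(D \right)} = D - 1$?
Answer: $-324$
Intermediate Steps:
$X = - \frac{2}{3}$ ($X = \left(-2\right) \frac{1}{3} = - \frac{2}{3} \approx -0.66667$)
$c{\left(D \right)} = -1 + D$
$N{\left(o \right)} = \frac{5}{3}$ ($N{\left(o \right)} = - (-1 - \frac{2}{3}) = \left(-1\right) \left(- \frac{5}{3}\right) = \frac{5}{3}$)
$u{\left(C,m \right)} = \frac{19}{3}$ ($u{\left(C,m \right)} = 8 - \frac{5}{3} = \frac{19}{3}$)
$33 \left(-11\right) + \left(1 + 6 u{\left(4,1 \right)}\right) = 33 \left(-11\right) + \left(1 + 6 \cdot \frac{19}{3}\right) = -363 + \left(1 + 38\right) = -363 + 39 = -324$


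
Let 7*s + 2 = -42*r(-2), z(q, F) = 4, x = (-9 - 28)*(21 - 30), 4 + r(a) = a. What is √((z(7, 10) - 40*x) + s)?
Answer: I*√650734/7 ≈ 115.24*I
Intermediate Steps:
r(a) = -4 + a
x = 333 (x = -37*(-9) = 333)
s = 250/7 (s = -2/7 + (-42*(-4 - 2))/7 = -2/7 + (-42*(-6))/7 = -2/7 + (⅐)*252 = -2/7 + 36 = 250/7 ≈ 35.714)
√((z(7, 10) - 40*x) + s) = √((4 - 40*333) + 250/7) = √((4 - 13320) + 250/7) = √(-13316 + 250/7) = √(-92962/7) = I*√650734/7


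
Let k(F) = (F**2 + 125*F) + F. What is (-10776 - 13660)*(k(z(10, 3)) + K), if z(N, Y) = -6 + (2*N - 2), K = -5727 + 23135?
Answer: -465847904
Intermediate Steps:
K = 17408
z(N, Y) = -8 + 2*N (z(N, Y) = -6 + (-2 + 2*N) = -8 + 2*N)
k(F) = F**2 + 126*F
(-10776 - 13660)*(k(z(10, 3)) + K) = (-10776 - 13660)*((-8 + 2*10)*(126 + (-8 + 2*10)) + 17408) = -24436*((-8 + 20)*(126 + (-8 + 20)) + 17408) = -24436*(12*(126 + 12) + 17408) = -24436*(12*138 + 17408) = -24436*(1656 + 17408) = -24436*19064 = -465847904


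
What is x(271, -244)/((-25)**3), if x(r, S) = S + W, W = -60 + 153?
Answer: 151/15625 ≈ 0.0096640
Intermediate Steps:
W = 93
x(r, S) = 93 + S (x(r, S) = S + 93 = 93 + S)
x(271, -244)/((-25)**3) = (93 - 244)/((-25)**3) = -151/(-15625) = -151*(-1/15625) = 151/15625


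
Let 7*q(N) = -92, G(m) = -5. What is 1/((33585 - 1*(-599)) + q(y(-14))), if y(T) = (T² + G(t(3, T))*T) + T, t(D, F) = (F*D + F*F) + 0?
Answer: 7/239196 ≈ 2.9265e-5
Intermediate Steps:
t(D, F) = F² + D*F (t(D, F) = (D*F + F²) + 0 = (F² + D*F) + 0 = F² + D*F)
y(T) = T² - 4*T (y(T) = (T² - 5*T) + T = T² - 4*T)
q(N) = -92/7 (q(N) = (⅐)*(-92) = -92/7)
1/((33585 - 1*(-599)) + q(y(-14))) = 1/((33585 - 1*(-599)) - 92/7) = 1/((33585 + 599) - 92/7) = 1/(34184 - 92/7) = 1/(239196/7) = 7/239196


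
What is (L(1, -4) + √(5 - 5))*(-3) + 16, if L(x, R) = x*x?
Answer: 13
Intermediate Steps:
L(x, R) = x²
(L(1, -4) + √(5 - 5))*(-3) + 16 = (1² + √(5 - 5))*(-3) + 16 = (1 + √0)*(-3) + 16 = (1 + 0)*(-3) + 16 = 1*(-3) + 16 = -3 + 16 = 13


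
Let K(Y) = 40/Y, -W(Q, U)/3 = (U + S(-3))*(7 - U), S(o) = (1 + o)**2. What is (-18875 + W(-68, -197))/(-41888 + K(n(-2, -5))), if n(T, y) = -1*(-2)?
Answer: -99241/41868 ≈ -2.3703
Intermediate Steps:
n(T, y) = 2
W(Q, U) = -3*(4 + U)*(7 - U) (W(Q, U) = -3*(U + (1 - 3)**2)*(7 - U) = -3*(U + (-2)**2)*(7 - U) = -3*(U + 4)*(7 - U) = -3*(4 + U)*(7 - U))
(-18875 + W(-68, -197))/(-41888 + K(n(-2, -5))) = (-18875 + (-84 - 9*(-197) + 3*(-197)**2))/(-41888 + 40/2) = (-18875 + (-84 + 1773 + 3*38809))/(-41888 + 40*(1/2)) = (-18875 + (-84 + 1773 + 116427))/(-41888 + 20) = (-18875 + 118116)/(-41868) = 99241*(-1/41868) = -99241/41868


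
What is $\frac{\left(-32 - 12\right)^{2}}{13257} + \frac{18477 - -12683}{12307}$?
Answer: $\frac{436914472}{163153899} \approx 2.6779$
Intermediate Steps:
$\frac{\left(-32 - 12\right)^{2}}{13257} + \frac{18477 - -12683}{12307} = \left(-44\right)^{2} \cdot \frac{1}{13257} + \left(18477 + 12683\right) \frac{1}{12307} = 1936 \cdot \frac{1}{13257} + 31160 \cdot \frac{1}{12307} = \frac{1936}{13257} + \frac{31160}{12307} = \frac{436914472}{163153899}$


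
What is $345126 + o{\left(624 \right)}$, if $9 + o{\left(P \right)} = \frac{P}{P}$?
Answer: $345118$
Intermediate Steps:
$o{\left(P \right)} = -8$ ($o{\left(P \right)} = -9 + \frac{P}{P} = -9 + 1 = -8$)
$345126 + o{\left(624 \right)} = 345126 - 8 = 345118$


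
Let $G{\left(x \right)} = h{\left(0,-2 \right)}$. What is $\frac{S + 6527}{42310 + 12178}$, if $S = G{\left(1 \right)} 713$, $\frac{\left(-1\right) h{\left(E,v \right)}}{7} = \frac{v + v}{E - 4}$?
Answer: $\frac{192}{6811} \approx 0.02819$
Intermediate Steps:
$h{\left(E,v \right)} = - \frac{14 v}{-4 + E}$ ($h{\left(E,v \right)} = - 7 \frac{v + v}{E - 4} = - 7 \frac{2 v}{-4 + E} = - \frac{14 v}{-4 + E}$)
$G{\left(x \right)} = -7$ ($G{\left(x \right)} = \left(-14\right) \left(-2\right) \frac{1}{-4 + 0} = \left(-14\right) \left(-2\right) \frac{1}{-4} = \left(-14\right) \left(-2\right) \left(- \frac{1}{4}\right) = -7$)
$S = -4991$ ($S = \left(-7\right) 713 = -4991$)
$\frac{S + 6527}{42310 + 12178} = \frac{-4991 + 6527}{42310 + 12178} = \frac{1536}{54488} = 1536 \cdot \frac{1}{54488} = \frac{192}{6811}$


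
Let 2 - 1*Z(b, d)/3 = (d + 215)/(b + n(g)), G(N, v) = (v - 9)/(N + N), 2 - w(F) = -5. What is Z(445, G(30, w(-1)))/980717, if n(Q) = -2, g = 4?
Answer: 20131/4344576310 ≈ 4.6336e-6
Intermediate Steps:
w(F) = 7 (w(F) = 2 - 1*(-5) = 2 + 5 = 7)
G(N, v) = (-9 + v)/(2*N) (G(N, v) = (-9 + v)/((2*N)) = (-9 + v)*(1/(2*N)) = (-9 + v)/(2*N))
Z(b, d) = 6 - 3*(215 + d)/(-2 + b) (Z(b, d) = 6 - 3*(d + 215)/(b - 2) = 6 - 3*(215 + d)/(-2 + b))
Z(445, G(30, w(-1)))/980717 = (3*(-219 - (-9 + 7)/(2*30) + 2*445)/(-2 + 445))/980717 = (3*(-219 - (-2)/(2*30) + 890)/443)*(1/980717) = (3*(1/443)*(-219 - 1*(-1/30) + 890))*(1/980717) = (3*(1/443)*(-219 + 1/30 + 890))*(1/980717) = (3*(1/443)*(20131/30))*(1/980717) = (20131/4430)*(1/980717) = 20131/4344576310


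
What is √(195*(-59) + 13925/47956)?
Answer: I*√6614569341595/23978 ≈ 107.26*I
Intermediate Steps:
√(195*(-59) + 13925/47956) = √(-11505 + 13925*(1/47956)) = √(-11505 + 13925/47956) = √(-551719855/47956) = I*√6614569341595/23978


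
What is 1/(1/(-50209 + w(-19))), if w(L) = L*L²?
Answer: -57068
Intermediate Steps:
w(L) = L³
1/(1/(-50209 + w(-19))) = 1/(1/(-50209 + (-19)³)) = 1/(1/(-50209 - 6859)) = 1/(1/(-57068)) = 1/(-1/57068) = -57068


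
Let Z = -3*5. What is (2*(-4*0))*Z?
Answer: 0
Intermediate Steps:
Z = -15
(2*(-4*0))*Z = (2*(-4*0))*(-15) = (2*0)*(-15) = 0*(-15) = 0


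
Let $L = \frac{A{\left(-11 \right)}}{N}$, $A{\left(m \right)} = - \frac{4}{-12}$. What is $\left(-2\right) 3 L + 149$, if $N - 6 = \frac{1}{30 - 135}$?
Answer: $\frac{93511}{629} \approx 148.67$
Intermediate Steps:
$N = \frac{629}{105}$ ($N = 6 + \frac{1}{30 - 135} = 6 + \frac{1}{-105} = 6 - \frac{1}{105} = \frac{629}{105} \approx 5.9905$)
$A{\left(m \right)} = \frac{1}{3}$ ($A{\left(m \right)} = \left(-4\right) \left(- \frac{1}{12}\right) = \frac{1}{3}$)
$L = \frac{35}{629}$ ($L = \frac{1}{3 \cdot \frac{629}{105}} = \frac{1}{3} \cdot \frac{105}{629} = \frac{35}{629} \approx 0.055644$)
$\left(-2\right) 3 L + 149 = \left(-2\right) 3 \cdot \frac{35}{629} + 149 = \left(-6\right) \frac{35}{629} + 149 = - \frac{210}{629} + 149 = \frac{93511}{629}$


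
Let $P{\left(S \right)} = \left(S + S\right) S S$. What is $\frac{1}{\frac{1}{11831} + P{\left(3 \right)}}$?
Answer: $\frac{11831}{638875} \approx 0.018518$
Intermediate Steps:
$P{\left(S \right)} = 2 S^{3}$ ($P{\left(S \right)} = 2 S S S = 2 S^{2} S = 2 S^{3}$)
$\frac{1}{\frac{1}{11831} + P{\left(3 \right)}} = \frac{1}{\frac{1}{11831} + 2 \cdot 3^{3}} = \frac{1}{\frac{1}{11831} + 2 \cdot 27} = \frac{1}{\frac{1}{11831} + 54} = \frac{1}{\frac{638875}{11831}} = \frac{11831}{638875}$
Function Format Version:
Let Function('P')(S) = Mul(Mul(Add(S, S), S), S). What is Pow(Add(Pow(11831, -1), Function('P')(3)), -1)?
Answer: Rational(11831, 638875) ≈ 0.018518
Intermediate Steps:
Function('P')(S) = Mul(2, Pow(S, 3)) (Function('P')(S) = Mul(Mul(Mul(2, S), S), S) = Mul(Mul(2, Pow(S, 2)), S) = Mul(2, Pow(S, 3)))
Pow(Add(Pow(11831, -1), Function('P')(3)), -1) = Pow(Add(Pow(11831, -1), Mul(2, Pow(3, 3))), -1) = Pow(Add(Rational(1, 11831), Mul(2, 27)), -1) = Pow(Add(Rational(1, 11831), 54), -1) = Pow(Rational(638875, 11831), -1) = Rational(11831, 638875)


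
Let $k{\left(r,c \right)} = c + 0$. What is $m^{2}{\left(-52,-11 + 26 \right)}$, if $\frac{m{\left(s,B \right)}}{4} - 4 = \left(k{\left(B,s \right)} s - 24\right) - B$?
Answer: $113976976$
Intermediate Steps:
$k{\left(r,c \right)} = c$
$m{\left(s,B \right)} = -80 - 4 B + 4 s^{2}$ ($m{\left(s,B \right)} = 16 + 4 \left(\left(s s - 24\right) - B\right) = 16 + 4 \left(\left(s^{2} - 24\right) - B\right) = 16 + 4 \left(\left(-24 + s^{2}\right) - B\right) = 16 + 4 \left(-24 + s^{2} - B\right) = 16 - \left(96 - 4 s^{2} + 4 B\right) = -80 - 4 B + 4 s^{2}$)
$m^{2}{\left(-52,-11 + 26 \right)} = \left(-80 - 4 \left(-11 + 26\right) + 4 \left(-52\right)^{2}\right)^{2} = \left(-80 - 60 + 4 \cdot 2704\right)^{2} = \left(-80 - 60 + 10816\right)^{2} = 10676^{2} = 113976976$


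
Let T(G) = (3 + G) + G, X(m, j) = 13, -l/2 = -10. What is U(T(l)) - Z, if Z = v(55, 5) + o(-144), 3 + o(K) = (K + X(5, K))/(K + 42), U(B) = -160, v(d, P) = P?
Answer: -16655/102 ≈ -163.28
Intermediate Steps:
l = 20 (l = -2*(-10) = 20)
T(G) = 3 + 2*G
o(K) = -3 + (13 + K)/(42 + K) (o(K) = -3 + (K + 13)/(K + 42) = -3 + (13 + K)/(42 + K))
Z = 335/102 (Z = 5 + (-113 - 2*(-144))/(42 - 144) = 5 + (-113 + 288)/(-102) = 5 - 1/102*175 = 5 - 175/102 = 335/102 ≈ 3.2843)
U(T(l)) - Z = -160 - 1*335/102 = -160 - 335/102 = -16655/102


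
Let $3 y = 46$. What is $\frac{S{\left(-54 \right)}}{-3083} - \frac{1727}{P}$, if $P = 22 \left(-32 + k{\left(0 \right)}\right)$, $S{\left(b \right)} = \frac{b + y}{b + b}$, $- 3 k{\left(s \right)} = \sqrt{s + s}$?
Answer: $\frac{39204655}{15982272} \approx 2.453$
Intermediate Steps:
$y = \frac{46}{3}$ ($y = \frac{1}{3} \cdot 46 = \frac{46}{3} \approx 15.333$)
$k{\left(s \right)} = - \frac{\sqrt{2} \sqrt{s}}{3}$ ($k{\left(s \right)} = - \frac{\sqrt{s + s}}{3} = - \frac{\sqrt{2 s}}{3} = - \frac{\sqrt{2} \sqrt{s}}{3}$)
$S{\left(b \right)} = \frac{\frac{46}{3} + b}{2 b}$ ($S{\left(b \right)} = \frac{b + \frac{46}{3}}{b + b} = \frac{\frac{46}{3} + b}{2 b}$)
$P = -704$ ($P = 22 \left(-32 - \frac{\sqrt{2} \sqrt{0}}{3}\right) = 22 \left(-32 - \frac{1}{3} \sqrt{2} \cdot 0\right) = 22 \left(-32 + 0\right) = 22 \left(-32\right) = -704$)
$\frac{S{\left(-54 \right)}}{-3083} - \frac{1727}{P} = \frac{\frac{1}{6} \frac{1}{-54} \left(46 + 3 \left(-54\right)\right)}{-3083} - \frac{1727}{-704} = \frac{1}{6} \left(- \frac{1}{54}\right) \left(46 - 162\right) \left(- \frac{1}{3083}\right) - - \frac{157}{64} = \frac{1}{6} \left(- \frac{1}{54}\right) \left(-116\right) \left(- \frac{1}{3083}\right) + \frac{157}{64} = \frac{29}{81} \left(- \frac{1}{3083}\right) + \frac{157}{64} = - \frac{29}{249723} + \frac{157}{64} = \frac{39204655}{15982272}$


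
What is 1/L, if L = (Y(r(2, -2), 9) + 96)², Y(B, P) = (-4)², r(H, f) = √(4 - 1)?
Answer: 1/12544 ≈ 7.9719e-5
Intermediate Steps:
r(H, f) = √3
Y(B, P) = 16
L = 12544 (L = (16 + 96)² = 112² = 12544)
1/L = 1/12544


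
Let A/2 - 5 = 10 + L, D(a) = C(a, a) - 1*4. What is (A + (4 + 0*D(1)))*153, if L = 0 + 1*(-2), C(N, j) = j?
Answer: 4590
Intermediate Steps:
D(a) = -4 + a (D(a) = a - 1*4 = a - 4 = -4 + a)
L = -2 (L = 0 - 2 = -2)
A = 26 (A = 10 + 2*(10 - 2) = 10 + 2*8 = 10 + 16 = 26)
(A + (4 + 0*D(1)))*153 = (26 + (4 + 0*(-4 + 1)))*153 = (26 + (4 + 0*(-3)))*153 = (26 + (4 + 0))*153 = (26 + 4)*153 = 30*153 = 4590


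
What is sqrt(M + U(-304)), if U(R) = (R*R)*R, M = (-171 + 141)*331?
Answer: I*sqrt(28104394) ≈ 5301.4*I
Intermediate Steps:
M = -9930 (M = -30*331 = -9930)
U(R) = R**3 (U(R) = R**2*R = R**3)
sqrt(M + U(-304)) = sqrt(-9930 + (-304)**3) = sqrt(-9930 - 28094464) = sqrt(-28104394) = I*sqrt(28104394)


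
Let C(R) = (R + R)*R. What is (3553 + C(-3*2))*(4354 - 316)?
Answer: 14637750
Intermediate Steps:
C(R) = 2*R² (C(R) = (2*R)*R = 2*R²)
(3553 + C(-3*2))*(4354 - 316) = (3553 + 2*(-3*2)²)*(4354 - 316) = (3553 + 2*(-6)²)*4038 = (3553 + 2*36)*4038 = (3553 + 72)*4038 = 3625*4038 = 14637750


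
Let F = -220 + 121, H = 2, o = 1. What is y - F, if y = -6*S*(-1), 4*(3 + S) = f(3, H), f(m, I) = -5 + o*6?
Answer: 165/2 ≈ 82.500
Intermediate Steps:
f(m, I) = 1 (f(m, I) = -5 + 1*6 = -5 + 6 = 1)
S = -11/4 (S = -3 + (¼)*1 = -3 + ¼ = -11/4 ≈ -2.7500)
F = -99
y = -33/2 (y = -6*(-11/4)*(-1) = (33/2)*(-1) = -33/2 ≈ -16.500)
y - F = -33/2 - 1*(-99) = -33/2 + 99 = 165/2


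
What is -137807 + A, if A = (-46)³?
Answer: -235143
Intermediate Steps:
A = -97336
-137807 + A = -137807 - 97336 = -235143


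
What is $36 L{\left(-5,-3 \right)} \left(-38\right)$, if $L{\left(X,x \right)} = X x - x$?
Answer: $-24624$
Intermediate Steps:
$L{\left(X,x \right)} = - x + X x$
$36 L{\left(-5,-3 \right)} \left(-38\right) = 36 \left(- 3 \left(-1 - 5\right)\right) \left(-38\right) = 36 \left(\left(-3\right) \left(-6\right)\right) \left(-38\right) = 36 \cdot 18 \left(-38\right) = 648 \left(-38\right) = -24624$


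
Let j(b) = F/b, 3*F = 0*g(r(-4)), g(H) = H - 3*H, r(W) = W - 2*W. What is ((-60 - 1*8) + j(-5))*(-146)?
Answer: 9928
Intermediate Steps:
r(W) = -W
g(H) = -2*H
F = 0 (F = (0*(-(-2)*(-4)))/3 = (0*(-2*4))/3 = (0*(-8))/3 = (⅓)*0 = 0)
j(b) = 0 (j(b) = 0/b = 0)
((-60 - 1*8) + j(-5))*(-146) = ((-60 - 1*8) + 0)*(-146) = ((-60 - 8) + 0)*(-146) = (-68 + 0)*(-146) = -68*(-146) = 9928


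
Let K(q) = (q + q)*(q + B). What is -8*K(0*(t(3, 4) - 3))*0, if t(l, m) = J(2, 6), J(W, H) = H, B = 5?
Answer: 0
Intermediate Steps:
t(l, m) = 6
K(q) = 2*q*(5 + q) (K(q) = (q + q)*(q + 5) = (2*q)*(5 + q) = 2*q*(5 + q))
-8*K(0*(t(3, 4) - 3))*0 = -16*0*(6 - 3)*(5 + 0*(6 - 3))*0 = -16*0*3*(5 + 0*3)*0 = -16*0*(5 + 0)*0 = -16*0*5*0 = -8*0*0 = 0*0 = 0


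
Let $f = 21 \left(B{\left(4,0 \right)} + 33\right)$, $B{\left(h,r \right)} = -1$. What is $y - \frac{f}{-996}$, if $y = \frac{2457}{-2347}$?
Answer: $- \frac{72499}{194801} \approx -0.37217$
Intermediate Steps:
$y = - \frac{2457}{2347}$ ($y = 2457 \left(- \frac{1}{2347}\right) = - \frac{2457}{2347} \approx -1.0469$)
$f = 672$ ($f = 21 \left(-1 + 33\right) = 21 \cdot 32 = 672$)
$y - \frac{f}{-996} = - \frac{2457}{2347} - \frac{672}{-996} = - \frac{2457}{2347} - 672 \left(- \frac{1}{996}\right) = - \frac{2457}{2347} - - \frac{56}{83} = - \frac{2457}{2347} + \frac{56}{83} = - \frac{72499}{194801}$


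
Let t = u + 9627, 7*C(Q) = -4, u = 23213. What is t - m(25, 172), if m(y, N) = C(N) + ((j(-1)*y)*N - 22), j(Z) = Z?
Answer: 260138/7 ≈ 37163.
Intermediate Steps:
C(Q) = -4/7 (C(Q) = (1/7)*(-4) = -4/7)
m(y, N) = -158/7 - N*y (m(y, N) = -4/7 + ((-y)*N - 22) = -4/7 + (-N*y - 22) = -4/7 + (-22 - N*y) = -158/7 - N*y)
t = 32840 (t = 23213 + 9627 = 32840)
t - m(25, 172) = 32840 - (-158/7 - 1*172*25) = 32840 - (-158/7 - 4300) = 32840 - 1*(-30258/7) = 32840 + 30258/7 = 260138/7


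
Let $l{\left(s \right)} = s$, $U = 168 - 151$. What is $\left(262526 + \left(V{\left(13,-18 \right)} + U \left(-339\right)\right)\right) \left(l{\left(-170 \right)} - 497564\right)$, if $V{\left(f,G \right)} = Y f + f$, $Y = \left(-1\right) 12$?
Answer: $-127728499080$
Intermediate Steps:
$Y = -12$
$V{\left(f,G \right)} = - 11 f$ ($V{\left(f,G \right)} = - 12 f + f = - 11 f$)
$U = 17$ ($U = 168 - 151 = 17$)
$\left(262526 + \left(V{\left(13,-18 \right)} + U \left(-339\right)\right)\right) \left(l{\left(-170 \right)} - 497564\right) = \left(262526 + \left(\left(-11\right) 13 + 17 \left(-339\right)\right)\right) \left(-170 - 497564\right) = \left(262526 - 5906\right) \left(-497734\right) = 256620 \left(-497734\right) = -127728499080$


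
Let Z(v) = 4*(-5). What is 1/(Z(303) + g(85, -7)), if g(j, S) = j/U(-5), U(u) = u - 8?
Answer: -13/345 ≈ -0.037681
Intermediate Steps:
U(u) = -8 + u
g(j, S) = -j/13 (g(j, S) = j/(-8 - 5) = j/(-13) = j*(-1/13) = -j/13)
Z(v) = -20
1/(Z(303) + g(85, -7)) = 1/(-20 - 1/13*85) = 1/(-20 - 85/13) = 1/(-345/13) = -13/345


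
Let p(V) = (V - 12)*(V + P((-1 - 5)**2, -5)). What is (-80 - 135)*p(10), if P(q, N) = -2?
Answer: 3440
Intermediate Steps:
p(V) = (-12 + V)*(-2 + V) (p(V) = (V - 12)*(V - 2) = (-12 + V)*(-2 + V))
(-80 - 135)*p(10) = (-80 - 135)*(24 + 10**2 - 14*10) = -215*(24 + 100 - 140) = -215*(-16) = 3440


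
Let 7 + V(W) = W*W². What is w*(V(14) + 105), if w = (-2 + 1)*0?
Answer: 0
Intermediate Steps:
V(W) = -7 + W³ (V(W) = -7 + W*W² = -7 + W³)
w = 0 (w = -1*0 = 0)
w*(V(14) + 105) = 0*((-7 + 14³) + 105) = 0*((-7 + 2744) + 105) = 0*(2737 + 105) = 0*2842 = 0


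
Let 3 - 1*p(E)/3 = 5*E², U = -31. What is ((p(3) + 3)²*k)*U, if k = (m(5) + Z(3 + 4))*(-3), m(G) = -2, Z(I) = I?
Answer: 7034985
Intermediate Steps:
p(E) = 9 - 15*E²
k = -15 (k = (-2 + (3 + 4))*(-3) = (-2 + 7)*(-3) = 5*(-3) = -15)
((p(3) + 3)²*k)*U = (((9 - 15*3²) + 3)²*(-15))*(-31) = (((9 - 15*9) + 3)²*(-15))*(-31) = (((9 - 135) + 3)²*(-15))*(-31) = ((-126 + 3)²*(-15))*(-31) = ((-123)²*(-15))*(-31) = (15129*(-15))*(-31) = -226935*(-31) = 7034985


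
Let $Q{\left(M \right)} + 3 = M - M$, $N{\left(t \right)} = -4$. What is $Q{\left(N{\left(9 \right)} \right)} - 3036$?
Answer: $-3039$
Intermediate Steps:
$Q{\left(M \right)} = -3$ ($Q{\left(M \right)} = -3 + \left(M - M\right) = -3 + 0 = -3$)
$Q{\left(N{\left(9 \right)} \right)} - 3036 = -3 - 3036 = -3039$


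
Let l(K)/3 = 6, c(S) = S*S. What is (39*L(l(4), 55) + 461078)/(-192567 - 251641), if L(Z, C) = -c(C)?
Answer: -343103/444208 ≈ -0.77239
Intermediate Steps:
c(S) = S²
l(K) = 18 (l(K) = 3*6 = 18)
L(Z, C) = -C²
(39*L(l(4), 55) + 461078)/(-192567 - 251641) = (39*(-1*55²) + 461078)/(-192567 - 251641) = (39*(-1*3025) + 461078)/(-444208) = (39*(-3025) + 461078)*(-1/444208) = (-117975 + 461078)*(-1/444208) = 343103*(-1/444208) = -343103/444208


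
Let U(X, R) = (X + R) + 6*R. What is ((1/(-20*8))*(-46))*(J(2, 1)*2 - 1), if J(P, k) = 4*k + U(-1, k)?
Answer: 437/80 ≈ 5.4625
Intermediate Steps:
U(X, R) = X + 7*R (U(X, R) = (R + X) + 6*R = X + 7*R)
J(P, k) = -1 + 11*k (J(P, k) = 4*k + (-1 + 7*k) = -1 + 11*k)
((1/(-20*8))*(-46))*(J(2, 1)*2 - 1) = ((1/(-20*8))*(-46))*((-1 + 11*1)*2 - 1) = (-1/20*⅛*(-46))*((-1 + 11)*2 - 1) = (-1/160*(-46))*(10*2 - 1) = 23*(20 - 1)/80 = (23/80)*19 = 437/80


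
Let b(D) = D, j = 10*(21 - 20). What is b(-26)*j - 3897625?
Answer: -3897885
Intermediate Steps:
j = 10 (j = 10*1 = 10)
b(-26)*j - 3897625 = -26*10 - 3897625 = -260 - 3897625 = -3897885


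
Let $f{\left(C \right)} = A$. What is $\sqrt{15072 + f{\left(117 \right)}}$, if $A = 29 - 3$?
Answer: $\sqrt{15098} \approx 122.87$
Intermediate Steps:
$A = 26$
$f{\left(C \right)} = 26$
$\sqrt{15072 + f{\left(117 \right)}} = \sqrt{15072 + 26} = \sqrt{15098}$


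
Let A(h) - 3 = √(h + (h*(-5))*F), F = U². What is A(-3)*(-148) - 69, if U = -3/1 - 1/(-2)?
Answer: -513 - 814*√3 ≈ -1922.9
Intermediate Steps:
U = -5/2 (U = -3*1 - 1*(-½) = -3 + ½ = -5/2 ≈ -2.5000)
F = 25/4 (F = (-5/2)² = 25/4 ≈ 6.2500)
A(h) = 3 + 11*√(-h)/2 (A(h) = 3 + √(h + (h*(-5))*(25/4)) = 3 + √(h - 5*h*(25/4)) = 3 + √(h - 125*h/4) = 3 + √(-121*h/4) = 3 + 11*√(-h)/2)
A(-3)*(-148) - 69 = (3 + 11*√(-1*(-3))/2)*(-148) - 69 = (3 + 11*√3/2)*(-148) - 69 = (-444 - 814*√3) - 69 = -513 - 814*√3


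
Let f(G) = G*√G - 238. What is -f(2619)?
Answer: 238 - 7857*√291 ≈ -1.3379e+5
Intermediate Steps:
f(G) = -238 + G^(3/2) (f(G) = G^(3/2) - 238 = -238 + G^(3/2))
-f(2619) = -(-238 + 2619^(3/2)) = -(-238 + 7857*√291) = 238 - 7857*√291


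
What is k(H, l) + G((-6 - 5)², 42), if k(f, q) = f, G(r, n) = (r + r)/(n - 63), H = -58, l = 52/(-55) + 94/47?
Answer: -1460/21 ≈ -69.524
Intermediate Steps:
l = 58/55 (l = 52*(-1/55) + 94*(1/47) = -52/55 + 2 = 58/55 ≈ 1.0545)
G(r, n) = 2*r/(-63 + n) (G(r, n) = (2*r)/(-63 + n) = 2*r/(-63 + n))
k(H, l) + G((-6 - 5)², 42) = -58 + 2*(-6 - 5)²/(-63 + 42) = -58 + 2*(-11)²/(-21) = -58 + 2*121*(-1/21) = -58 - 242/21 = -1460/21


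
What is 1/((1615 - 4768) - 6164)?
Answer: -1/9317 ≈ -0.00010733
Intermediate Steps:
1/((1615 - 4768) - 6164) = 1/(-3153 - 6164) = 1/(-9317) = -1/9317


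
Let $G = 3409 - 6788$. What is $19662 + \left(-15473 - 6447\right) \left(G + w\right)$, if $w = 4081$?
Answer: $-15368178$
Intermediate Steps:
$G = -3379$
$19662 + \left(-15473 - 6447\right) \left(G + w\right) = 19662 + \left(-15473 - 6447\right) \left(-3379 + 4081\right) = 19662 - 15387840 = -15368178$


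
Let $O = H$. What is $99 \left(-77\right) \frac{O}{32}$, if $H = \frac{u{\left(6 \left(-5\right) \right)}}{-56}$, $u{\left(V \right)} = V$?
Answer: $- \frac{16335}{128} \approx -127.62$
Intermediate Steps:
$H = \frac{15}{28}$ ($H = \frac{6 \left(-5\right)}{-56} = \left(-30\right) \left(- \frac{1}{56}\right) = \frac{15}{28} \approx 0.53571$)
$O = \frac{15}{28} \approx 0.53571$
$99 \left(-77\right) \frac{O}{32} = 99 \left(-77\right) \frac{15}{28 \cdot 32} = - 7623 \cdot \frac{15}{28} \cdot \frac{1}{32} = \left(-7623\right) \frac{15}{896} = - \frac{16335}{128}$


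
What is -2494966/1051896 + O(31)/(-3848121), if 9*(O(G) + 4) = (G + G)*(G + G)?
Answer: -14402064191657/6071734631124 ≈ -2.3720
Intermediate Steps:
O(G) = -4 + 4*G²/9 (O(G) = -4 + ((G + G)*(G + G))/9 = -4 + ((2*G)*(2*G))/9 = -4 + (4*G²)/9 = -4 + 4*G²/9)
-2494966/1051896 + O(31)/(-3848121) = -2494966/1051896 + (-4 + (4/9)*31²)/(-3848121) = -2494966*1/1051896 + (-4 + (4/9)*961)*(-1/3848121) = -1247483/525948 + (-4 + 3844/9)*(-1/3848121) = -1247483/525948 + (3808/9)*(-1/3848121) = -1247483/525948 - 3808/34633089 = -14402064191657/6071734631124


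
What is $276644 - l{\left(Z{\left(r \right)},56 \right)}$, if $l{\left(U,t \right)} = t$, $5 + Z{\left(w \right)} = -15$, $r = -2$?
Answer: $276588$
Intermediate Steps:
$Z{\left(w \right)} = -20$ ($Z{\left(w \right)} = -5 - 15 = -20$)
$276644 - l{\left(Z{\left(r \right)},56 \right)} = 276644 - 56 = 276588$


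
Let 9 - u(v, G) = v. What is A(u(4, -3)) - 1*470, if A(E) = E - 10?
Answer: -475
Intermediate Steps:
u(v, G) = 9 - v
A(E) = -10 + E
A(u(4, -3)) - 1*470 = (-10 + (9 - 1*4)) - 1*470 = (-10 + (9 - 4)) - 470 = (-10 + 5) - 470 = -5 - 470 = -475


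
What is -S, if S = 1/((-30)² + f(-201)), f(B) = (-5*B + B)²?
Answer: -1/647316 ≈ -1.5448e-6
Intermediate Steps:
f(B) = 16*B² (f(B) = (-4*B)² = 16*B²)
S = 1/647316 (S = 1/((-30)² + 16*(-201)²) = 1/(900 + 16*40401) = 1/(900 + 646416) = 1/647316 ≈ 1.5448e-6)
-S = -1*1/647316 = -1/647316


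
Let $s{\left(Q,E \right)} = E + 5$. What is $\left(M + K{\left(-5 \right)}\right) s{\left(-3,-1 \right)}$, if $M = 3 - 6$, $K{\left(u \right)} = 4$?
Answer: $4$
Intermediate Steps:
$s{\left(Q,E \right)} = 5 + E$
$M = -3$ ($M = 3 - 6 = -3$)
$\left(M + K{\left(-5 \right)}\right) s{\left(-3,-1 \right)} = \left(-3 + 4\right) \left(5 - 1\right) = 1 \cdot 4 = 4$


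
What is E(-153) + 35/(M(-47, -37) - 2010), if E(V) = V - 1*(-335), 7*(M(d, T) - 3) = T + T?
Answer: 2570141/14123 ≈ 181.98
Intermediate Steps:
M(d, T) = 3 + 2*T/7 (M(d, T) = 3 + (T + T)/7 = 3 + (2*T)/7 = 3 + 2*T/7)
E(V) = 335 + V (E(V) = V + 335 = 335 + V)
E(-153) + 35/(M(-47, -37) - 2010) = (335 - 153) + 35/((3 + (2/7)*(-37)) - 2010) = 182 + 35/((3 - 74/7) - 2010) = 182 + 35/(-53/7 - 2010) = 182 + 35/(-14123/7) = 182 + 35*(-7/14123) = 182 - 245/14123 = 2570141/14123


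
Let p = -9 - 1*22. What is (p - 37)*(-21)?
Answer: 1428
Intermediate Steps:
p = -31 (p = -9 - 22 = -31)
(p - 37)*(-21) = (-31 - 37)*(-21) = -68*(-21) = 1428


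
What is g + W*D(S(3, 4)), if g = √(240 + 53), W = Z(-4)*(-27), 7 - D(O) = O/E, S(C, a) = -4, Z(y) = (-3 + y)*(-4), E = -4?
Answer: -4536 + √293 ≈ -4518.9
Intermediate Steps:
Z(y) = 12 - 4*y
D(O) = 7 + O/4 (D(O) = 7 - O/(-4) = 7 - O*(-1)/4 = 7 - (-1)*O/4 = 7 + O/4)
W = -756 (W = (12 - 4*(-4))*(-27) = (12 + 16)*(-27) = 28*(-27) = -756)
g = √293 ≈ 17.117
g + W*D(S(3, 4)) = √293 - 756*(7 + (¼)*(-4)) = √293 - 756*(7 - 1) = √293 - 756*6 = √293 - 4536 = -4536 + √293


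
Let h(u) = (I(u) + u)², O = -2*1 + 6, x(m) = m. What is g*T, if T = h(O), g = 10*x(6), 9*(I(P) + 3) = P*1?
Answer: 3380/27 ≈ 125.19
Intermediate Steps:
O = 4 (O = -2 + 6 = 4)
I(P) = -3 + P/9 (I(P) = -3 + (P*1)/9 = -3 + P/9)
g = 60 (g = 10*6 = 60)
h(u) = (-3 + 10*u/9)² (h(u) = ((-3 + u/9) + u)² = (-3 + 10*u/9)²)
T = 169/81 (T = (-27 + 10*4)²/81 = (-27 + 40)²/81 = (1/81)*13² = (1/81)*169 = 169/81 ≈ 2.0864)
g*T = 60*(169/81) = 3380/27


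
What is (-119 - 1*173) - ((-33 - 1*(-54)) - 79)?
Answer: -234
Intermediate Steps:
(-119 - 1*173) - ((-33 - 1*(-54)) - 79) = (-119 - 173) - ((-33 + 54) - 79) = -292 - (21 - 79) = -292 - 1*(-58) = -292 + 58 = -234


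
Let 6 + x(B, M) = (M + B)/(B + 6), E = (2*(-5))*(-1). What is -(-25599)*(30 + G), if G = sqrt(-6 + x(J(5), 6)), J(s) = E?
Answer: 767970 + 25599*I*sqrt(11) ≈ 7.6797e+5 + 84902.0*I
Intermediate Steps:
E = 10 (E = -10*(-1) = 10)
J(s) = 10
x(B, M) = -6 + (B + M)/(6 + B) (x(B, M) = -6 + (M + B)/(B + 6) = -6 + (B + M)/(6 + B))
G = I*sqrt(11) (G = sqrt(-6 + (-36 + 6 - 5*10)/(6 + 10)) = sqrt(-6 + (-36 + 6 - 50)/16) = sqrt(-6 + (1/16)*(-80)) = sqrt(-6 - 5) = sqrt(-11) = I*sqrt(11) ≈ 3.3166*I)
-(-25599)*(30 + G) = -(-25599)*(30 + I*sqrt(11)) = -1219*(-630 - 21*I*sqrt(11)) = 767970 + 25599*I*sqrt(11)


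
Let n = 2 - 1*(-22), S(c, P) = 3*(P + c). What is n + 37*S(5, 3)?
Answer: 912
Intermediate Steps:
S(c, P) = 3*P + 3*c
n = 24 (n = 2 + 22 = 24)
n + 37*S(5, 3) = 24 + 37*(3*3 + 3*5) = 24 + 37*(9 + 15) = 24 + 37*24 = 24 + 888 = 912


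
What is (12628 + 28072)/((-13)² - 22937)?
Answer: -10175/5692 ≈ -1.7876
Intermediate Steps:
(12628 + 28072)/((-13)² - 22937) = 40700/(169 - 22937) = 40700/(-22768) = 40700*(-1/22768) = -10175/5692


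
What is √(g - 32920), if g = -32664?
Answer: 4*I*√4099 ≈ 256.09*I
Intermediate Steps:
√(g - 32920) = √(-32664 - 32920) = √(-65584) = 4*I*√4099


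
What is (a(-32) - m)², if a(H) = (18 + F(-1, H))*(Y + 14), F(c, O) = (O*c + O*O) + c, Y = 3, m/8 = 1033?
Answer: 99540529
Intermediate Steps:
m = 8264 (m = 8*1033 = 8264)
F(c, O) = c + O² + O*c (F(c, O) = (O*c + O²) + c = (O² + O*c) + c = c + O² + O*c)
a(H) = 289 - 17*H + 17*H² (a(H) = (18 + (-1 + H² + H*(-1)))*(3 + 14) = (18 + (-1 + H² - H))*17 = (17 + H² - H)*17 = 289 - 17*H + 17*H²)
(a(-32) - m)² = ((289 - 17*(-32) + 17*(-32)²) - 1*8264)² = ((289 + 544 + 17*1024) - 8264)² = ((289 + 544 + 17408) - 8264)² = (18241 - 8264)² = 9977² = 99540529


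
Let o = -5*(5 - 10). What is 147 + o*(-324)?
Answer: -7953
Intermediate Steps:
o = 25 (o = -5*(-5) = 25)
147 + o*(-324) = 147 + 25*(-324) = 147 - 8100 = -7953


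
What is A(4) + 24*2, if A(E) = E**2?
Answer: 64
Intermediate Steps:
A(4) + 24*2 = 4**2 + 24*2 = 16 + 48 = 64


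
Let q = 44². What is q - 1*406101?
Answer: -404165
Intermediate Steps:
q = 1936
q - 1*406101 = 1936 - 1*406101 = 1936 - 406101 = -404165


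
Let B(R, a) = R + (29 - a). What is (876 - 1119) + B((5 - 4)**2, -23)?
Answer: -190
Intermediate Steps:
B(R, a) = 29 + R - a
(876 - 1119) + B((5 - 4)**2, -23) = (876 - 1119) + (29 + (5 - 4)**2 - 1*(-23)) = -243 + (29 + 1**2 + 23) = -243 + (29 + 1 + 23) = -243 + 53 = -190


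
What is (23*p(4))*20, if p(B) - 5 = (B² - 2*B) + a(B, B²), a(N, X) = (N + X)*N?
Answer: 42780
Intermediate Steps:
a(N, X) = N*(N + X)
p(B) = 5 + B² - 2*B + B*(B + B²) (p(B) = 5 + ((B² - 2*B) + B*(B + B²)) = 5 + (B² - 2*B + B*(B + B²)) = 5 + B² - 2*B + B*(B + B²))
(23*p(4))*20 = (23*(5 + 4³ - 2*4 + 2*4²))*20 = (23*(5 + 64 - 8 + 2*16))*20 = (23*(5 + 64 - 8 + 32))*20 = (23*93)*20 = 2139*20 = 42780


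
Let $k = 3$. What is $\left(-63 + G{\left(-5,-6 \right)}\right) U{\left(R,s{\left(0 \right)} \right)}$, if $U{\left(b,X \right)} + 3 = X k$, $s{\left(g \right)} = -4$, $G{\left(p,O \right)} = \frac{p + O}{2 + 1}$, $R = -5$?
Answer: $1000$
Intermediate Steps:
$G{\left(p,O \right)} = \frac{O}{3} + \frac{p}{3}$ ($G{\left(p,O \right)} = \frac{O + p}{3} = \left(O + p\right) \frac{1}{3} = \frac{O}{3} + \frac{p}{3}$)
$U{\left(b,X \right)} = -3 + 3 X$ ($U{\left(b,X \right)} = -3 + X 3 = -3 + 3 X$)
$\left(-63 + G{\left(-5,-6 \right)}\right) U{\left(R,s{\left(0 \right)} \right)} = \left(-63 + \left(\frac{1}{3} \left(-6\right) + \frac{1}{3} \left(-5\right)\right)\right) \left(-3 + 3 \left(-4\right)\right) = \left(-63 - \frac{11}{3}\right) \left(-3 - 12\right) = \left(-63 - \frac{11}{3}\right) \left(-15\right) = \left(- \frac{200}{3}\right) \left(-15\right) = 1000$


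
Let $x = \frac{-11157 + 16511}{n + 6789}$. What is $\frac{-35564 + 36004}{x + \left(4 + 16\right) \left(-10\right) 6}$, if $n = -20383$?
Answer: $- \frac{2990680}{8159077} \approx -0.36655$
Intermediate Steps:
$x = - \frac{2677}{6797}$ ($x = \frac{-11157 + 16511}{-20383 + 6789} = \frac{5354}{-13594} = 5354 \left(- \frac{1}{13594}\right) = - \frac{2677}{6797} \approx -0.39385$)
$\frac{-35564 + 36004}{x + \left(4 + 16\right) \left(-10\right) 6} = \frac{-35564 + 36004}{- \frac{2677}{6797} + \left(4 + 16\right) \left(-10\right) 6} = \frac{440}{- \frac{2677}{6797} + 20 \left(-10\right) 6} = \frac{440}{- \frac{2677}{6797} - 1200} = \frac{440}{- \frac{8159077}{6797}} = 440 \left(- \frac{6797}{8159077}\right) = - \frac{2990680}{8159077}$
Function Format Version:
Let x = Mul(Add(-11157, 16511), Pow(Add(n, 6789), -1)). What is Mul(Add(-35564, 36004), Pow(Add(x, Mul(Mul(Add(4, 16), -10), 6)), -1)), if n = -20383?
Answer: Rational(-2990680, 8159077) ≈ -0.36655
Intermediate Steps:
x = Rational(-2677, 6797) (x = Mul(Add(-11157, 16511), Pow(Add(-20383, 6789), -1)) = Mul(5354, Pow(-13594, -1)) = Mul(5354, Rational(-1, 13594)) = Rational(-2677, 6797) ≈ -0.39385)
Mul(Add(-35564, 36004), Pow(Add(x, Mul(Mul(Add(4, 16), -10), 6)), -1)) = Mul(Add(-35564, 36004), Pow(Add(Rational(-2677, 6797), Mul(Mul(Add(4, 16), -10), 6)), -1)) = Mul(440, Pow(Add(Rational(-2677, 6797), Mul(Mul(20, -10), 6)), -1)) = Mul(440, Pow(Add(Rational(-2677, 6797), Mul(-200, 6)), -1)) = Mul(440, Pow(Add(Rational(-2677, 6797), -1200), -1)) = Mul(440, Pow(Rational(-8159077, 6797), -1)) = Mul(440, Rational(-6797, 8159077)) = Rational(-2990680, 8159077)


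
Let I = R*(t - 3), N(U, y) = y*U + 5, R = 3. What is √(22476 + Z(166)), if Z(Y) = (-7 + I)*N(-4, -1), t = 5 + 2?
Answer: √22521 ≈ 150.07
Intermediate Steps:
t = 7
N(U, y) = 5 + U*y (N(U, y) = U*y + 5 = 5 + U*y)
I = 12 (I = 3*(7 - 3) = 3*4 = 12)
Z(Y) = 45 (Z(Y) = (-7 + 12)*(5 - 4*(-1)) = 5*(5 + 4) = 5*9 = 45)
√(22476 + Z(166)) = √(22476 + 45) = √22521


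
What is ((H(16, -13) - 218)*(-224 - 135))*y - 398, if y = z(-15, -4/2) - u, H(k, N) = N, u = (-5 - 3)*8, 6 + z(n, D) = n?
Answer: 3565549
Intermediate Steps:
z(n, D) = -6 + n
u = -64 (u = -8*8 = -64)
y = 43 (y = (-6 - 15) - 1*(-64) = -21 + 64 = 43)
((H(16, -13) - 218)*(-224 - 135))*y - 398 = ((-13 - 218)*(-224 - 135))*43 - 398 = -231*(-359)*43 - 398 = 82929*43 - 398 = 3565947 - 398 = 3565549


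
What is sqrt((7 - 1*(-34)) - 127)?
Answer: I*sqrt(86) ≈ 9.2736*I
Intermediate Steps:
sqrt((7 - 1*(-34)) - 127) = sqrt((7 + 34) - 127) = sqrt(41 - 127) = sqrt(-86) = I*sqrt(86)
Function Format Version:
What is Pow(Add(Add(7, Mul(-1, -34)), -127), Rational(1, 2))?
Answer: Mul(I, Pow(86, Rational(1, 2))) ≈ Mul(9.2736, I)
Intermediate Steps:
Pow(Add(Add(7, Mul(-1, -34)), -127), Rational(1, 2)) = Pow(Add(Add(7, 34), -127), Rational(1, 2)) = Pow(Add(41, -127), Rational(1, 2)) = Pow(-86, Rational(1, 2)) = Mul(I, Pow(86, Rational(1, 2)))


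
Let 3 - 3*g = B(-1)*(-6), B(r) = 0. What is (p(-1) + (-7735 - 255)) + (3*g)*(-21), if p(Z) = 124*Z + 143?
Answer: -8034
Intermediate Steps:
p(Z) = 143 + 124*Z
g = 1 (g = 1 - 0*(-6) = 1 - 1/3*0 = 1 + 0 = 1)
(p(-1) + (-7735 - 255)) + (3*g)*(-21) = ((143 + 124*(-1)) + (-7735 - 255)) + (3*1)*(-21) = ((143 - 124) - 7990) + 3*(-21) = (19 - 7990) - 63 = -7971 - 63 = -8034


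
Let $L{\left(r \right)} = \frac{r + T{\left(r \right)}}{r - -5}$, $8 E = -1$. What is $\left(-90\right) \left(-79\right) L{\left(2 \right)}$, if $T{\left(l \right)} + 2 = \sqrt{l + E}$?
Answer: $\frac{3555 \sqrt{30}}{14} \approx 1390.8$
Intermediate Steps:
$E = - \frac{1}{8}$ ($E = \frac{1}{8} \left(-1\right) = - \frac{1}{8} \approx -0.125$)
$T{\left(l \right)} = -2 + \sqrt{- \frac{1}{8} + l}$ ($T{\left(l \right)} = -2 + \sqrt{l - \frac{1}{8}} = -2 + \sqrt{- \frac{1}{8} + l}$)
$L{\left(r \right)} = \frac{-2 + r + \frac{\sqrt{-2 + 16 r}}{4}}{5 + r}$ ($L{\left(r \right)} = \frac{r + \left(-2 + \frac{\sqrt{-2 + 16 r}}{4}\right)}{r - -5} = \frac{-2 + r + \frac{\sqrt{-2 + 16 r}}{4}}{r + 5} = \frac{-2 + r + \frac{\sqrt{-2 + 16 r}}{4}}{5 + r}$)
$\left(-90\right) \left(-79\right) L{\left(2 \right)} = \left(-90\right) \left(-79\right) \frac{-2 + 2 + \frac{\sqrt{-2 + 16 \cdot 2}}{4}}{5 + 2} = 7110 \frac{-2 + 2 + \frac{\sqrt{-2 + 32}}{4}}{7} = 7110 \frac{-2 + 2 + \frac{\sqrt{30}}{4}}{7} = 7110 \frac{\frac{1}{4} \sqrt{30}}{7} = 7110 \frac{\sqrt{30}}{28} = \frac{3555 \sqrt{30}}{14}$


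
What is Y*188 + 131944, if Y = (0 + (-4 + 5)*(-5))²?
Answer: 136644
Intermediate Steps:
Y = 25 (Y = (0 + 1*(-5))² = (0 - 5)² = (-5)² = 25)
Y*188 + 131944 = 25*188 + 131944 = 4700 + 131944 = 136644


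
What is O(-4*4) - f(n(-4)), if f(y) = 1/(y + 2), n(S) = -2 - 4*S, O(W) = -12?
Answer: -193/16 ≈ -12.063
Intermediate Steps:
f(y) = 1/(2 + y)
O(-4*4) - f(n(-4)) = -12 - 1/(2 + (-2 - 4*(-4))) = -12 - 1/(2 + (-2 + 16)) = -12 - 1/(2 + 14) = -12 - 1/16 = -193/16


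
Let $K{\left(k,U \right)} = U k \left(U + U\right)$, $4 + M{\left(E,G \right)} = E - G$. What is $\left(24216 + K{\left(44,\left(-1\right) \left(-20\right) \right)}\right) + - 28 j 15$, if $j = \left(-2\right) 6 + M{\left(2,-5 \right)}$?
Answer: $63196$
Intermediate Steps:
$M{\left(E,G \right)} = -4 + E - G$ ($M{\left(E,G \right)} = -4 + \left(E - G\right) = -4 + E - G$)
$j = -9$ ($j = \left(-2\right) 6 - -3 = -12 + \left(-4 + 2 + 5\right) = -12 + 3 = -9$)
$K{\left(k,U \right)} = 2 k U^{2}$ ($K{\left(k,U \right)} = U k 2 U = U 2 U k = 2 k U^{2}$)
$\left(24216 + K{\left(44,\left(-1\right) \left(-20\right) \right)}\right) + - 28 j 15 = \left(24216 + 2 \cdot 44 \left(\left(-1\right) \left(-20\right)\right)^{2}\right) + \left(-28\right) \left(-9\right) 15 = \left(24216 + 2 \cdot 44 \cdot 20^{2}\right) + 252 \cdot 15 = \left(24216 + 2 \cdot 44 \cdot 400\right) + 3780 = \left(24216 + 35200\right) + 3780 = 59416 + 3780 = 63196$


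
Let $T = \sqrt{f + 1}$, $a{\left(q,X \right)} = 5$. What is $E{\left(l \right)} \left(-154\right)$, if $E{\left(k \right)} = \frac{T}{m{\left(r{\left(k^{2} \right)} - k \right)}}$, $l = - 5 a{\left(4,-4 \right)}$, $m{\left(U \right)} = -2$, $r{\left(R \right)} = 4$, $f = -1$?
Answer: $0$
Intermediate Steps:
$l = -25$ ($l = \left(-5\right) 5 = -25$)
$T = 0$ ($T = \sqrt{-1 + 1} = \sqrt{0} = 0$)
$E{\left(k \right)} = 0$ ($E{\left(k \right)} = \frac{0}{-2} = 0 \left(- \frac{1}{2}\right) = 0$)
$E{\left(l \right)} \left(-154\right) = 0 \left(-154\right) = 0$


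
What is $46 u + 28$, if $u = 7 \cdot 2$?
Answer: $672$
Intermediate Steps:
$u = 14$
$46 u + 28 = 46 \cdot 14 + 28 = 644 + 28 = 672$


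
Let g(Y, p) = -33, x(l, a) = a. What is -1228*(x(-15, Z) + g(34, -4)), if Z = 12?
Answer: 25788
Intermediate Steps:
-1228*(x(-15, Z) + g(34, -4)) = -1228*(12 - 33) = -1228*(-21) = 25788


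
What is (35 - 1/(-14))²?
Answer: 241081/196 ≈ 1230.0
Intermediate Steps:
(35 - 1/(-14))² = (35 - 1*(-1/14))² = (35 + 1/14)² = (491/14)² = 241081/196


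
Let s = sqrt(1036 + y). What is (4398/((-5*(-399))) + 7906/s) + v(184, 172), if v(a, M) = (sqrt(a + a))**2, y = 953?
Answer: 246186/665 + 7906*sqrt(221)/663 ≈ 547.48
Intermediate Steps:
s = 3*sqrt(221) (s = sqrt(1036 + 953) = sqrt(1989) = 3*sqrt(221) ≈ 44.598)
v(a, M) = 2*a (v(a, M) = (sqrt(2*a))**2 = (sqrt(2)*sqrt(a))**2 = 2*a)
(4398/((-5*(-399))) + 7906/s) + v(184, 172) = (4398/((-5*(-399))) + 7906/((3*sqrt(221)))) + 2*184 = (4398/1995 + 7906*(sqrt(221)/663)) + 368 = (4398*(1/1995) + 7906*sqrt(221)/663) + 368 = (1466/665 + 7906*sqrt(221)/663) + 368 = 246186/665 + 7906*sqrt(221)/663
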